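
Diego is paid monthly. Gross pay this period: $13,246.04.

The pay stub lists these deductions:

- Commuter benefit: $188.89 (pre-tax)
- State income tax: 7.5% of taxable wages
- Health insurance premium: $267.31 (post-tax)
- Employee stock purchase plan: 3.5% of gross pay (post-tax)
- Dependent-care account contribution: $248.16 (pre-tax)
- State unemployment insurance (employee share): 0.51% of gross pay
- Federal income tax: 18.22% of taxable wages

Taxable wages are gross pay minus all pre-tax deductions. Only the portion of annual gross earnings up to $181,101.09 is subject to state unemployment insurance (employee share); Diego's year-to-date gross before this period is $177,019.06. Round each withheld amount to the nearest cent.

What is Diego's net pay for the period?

$8,762.78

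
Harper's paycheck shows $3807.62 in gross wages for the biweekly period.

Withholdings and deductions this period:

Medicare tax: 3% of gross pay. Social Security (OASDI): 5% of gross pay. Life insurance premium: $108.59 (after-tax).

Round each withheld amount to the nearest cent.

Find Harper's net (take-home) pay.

Medicare tax: $3807.62 × 0.03 = $114.23
Social Security (OASDI): $3807.62 × 0.05 = $190.38
Life insurance premium: $108.59
Total deductions = $114.23 + $190.38 + $108.59 = $413.20
Net pay = $3807.62 − $413.20 = $3394.42

$3394.42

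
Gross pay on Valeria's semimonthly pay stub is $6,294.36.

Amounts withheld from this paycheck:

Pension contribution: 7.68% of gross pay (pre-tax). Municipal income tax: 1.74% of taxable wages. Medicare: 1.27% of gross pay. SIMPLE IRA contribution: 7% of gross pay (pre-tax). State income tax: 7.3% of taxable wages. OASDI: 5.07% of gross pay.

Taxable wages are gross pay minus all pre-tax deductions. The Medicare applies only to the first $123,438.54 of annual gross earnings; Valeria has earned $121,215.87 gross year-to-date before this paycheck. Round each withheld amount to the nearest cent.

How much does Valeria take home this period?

Pension contribution: $6,294.36 × 0.0768 = $483.41
SIMPLE IRA contribution: $6,294.36 × 0.07 = $440.61
Pre-tax total = $483.41 + $440.61 = $924.02
Taxable wages = $6,294.36 − $924.02 = $5,370.34
State income tax: $5,370.34 × 0.073 = $392.03
Municipal income tax: $5,370.34 × 0.0174 = $93.44
Medicare: only $123,438.54 − $121,215.87 = $2,222.67 of this check is subject → $2,222.67 × 0.0127 = $28.23
OASDI: $6,294.36 × 0.0507 = $319.12
Total deductions = $483.41 + $440.61 + $392.03 + $93.44 + $28.23 + $319.12 = $1,756.84
Net pay = $6,294.36 − $1,756.84 = $4,537.52

$4,537.52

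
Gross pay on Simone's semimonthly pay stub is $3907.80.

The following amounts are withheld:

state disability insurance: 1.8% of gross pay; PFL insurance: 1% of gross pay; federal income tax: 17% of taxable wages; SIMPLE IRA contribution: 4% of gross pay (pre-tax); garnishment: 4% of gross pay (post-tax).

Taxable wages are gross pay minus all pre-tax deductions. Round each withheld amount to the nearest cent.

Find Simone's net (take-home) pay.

$2848.01

SIMPLE IRA contribution: $3907.80 × 0.04 = $156.31
Taxable wages = $3907.80 − $156.31 = $3751.49
Federal income tax: $3751.49 × 0.17 = $637.75
PFL insurance: $3907.80 × 0.01 = $39.08
State disability insurance: $3907.80 × 0.018 = $70.34
Garnishment: $3907.80 × 0.04 = $156.31
Total deductions = $156.31 + $637.75 + $39.08 + $70.34 + $156.31 = $1059.79
Net pay = $3907.80 − $1059.79 = $2848.01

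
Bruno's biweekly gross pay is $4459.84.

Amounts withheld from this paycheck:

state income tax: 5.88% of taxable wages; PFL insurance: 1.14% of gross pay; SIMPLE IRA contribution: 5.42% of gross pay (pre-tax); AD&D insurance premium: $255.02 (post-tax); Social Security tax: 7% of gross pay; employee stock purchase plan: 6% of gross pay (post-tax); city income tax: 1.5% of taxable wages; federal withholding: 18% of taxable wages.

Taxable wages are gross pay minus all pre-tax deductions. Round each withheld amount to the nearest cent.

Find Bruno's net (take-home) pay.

SIMPLE IRA contribution: $4459.84 × 0.0542 = $241.72
Taxable wages = $4459.84 − $241.72 = $4218.12
Federal withholding: $4218.12 × 0.18 = $759.26
City income tax: $4218.12 × 0.015 = $63.27
State income tax: $4218.12 × 0.0588 = $248.03
Social Security tax: $4459.84 × 0.07 = $312.19
PFL insurance: $4459.84 × 0.0114 = $50.84
AD&D insurance premium: $255.02
Employee stock purchase plan: $4459.84 × 0.06 = $267.59
Total deductions = $241.72 + $759.26 + $63.27 + $248.03 + $312.19 + $50.84 + $255.02 + $267.59 = $2197.92
Net pay = $4459.84 − $2197.92 = $2261.92

$2261.92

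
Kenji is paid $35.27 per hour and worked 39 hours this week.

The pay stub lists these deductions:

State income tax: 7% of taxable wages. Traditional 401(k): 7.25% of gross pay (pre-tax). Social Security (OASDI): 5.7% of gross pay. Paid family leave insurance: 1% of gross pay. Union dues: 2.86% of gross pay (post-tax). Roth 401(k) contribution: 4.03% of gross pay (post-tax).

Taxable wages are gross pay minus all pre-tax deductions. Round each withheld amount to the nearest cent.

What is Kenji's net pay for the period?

$999.55

Gross pay: 39 × $35.27 = $1,375.53
Traditional 401(k): $1,375.53 × 0.0725 = $99.73
Taxable wages = $1,375.53 − $99.73 = $1,275.80
State income tax: $1,275.80 × 0.07 = $89.31
Social Security (OASDI): $1,375.53 × 0.057 = $78.41
Paid family leave insurance: $1,375.53 × 0.01 = $13.76
Roth 401(k) contribution: $1,375.53 × 0.0403 = $55.43
Union dues: $1,375.53 × 0.0286 = $39.34
Total deductions = $99.73 + $89.31 + $78.41 + $13.76 + $55.43 + $39.34 = $375.98
Net pay = $1,375.53 − $375.98 = $999.55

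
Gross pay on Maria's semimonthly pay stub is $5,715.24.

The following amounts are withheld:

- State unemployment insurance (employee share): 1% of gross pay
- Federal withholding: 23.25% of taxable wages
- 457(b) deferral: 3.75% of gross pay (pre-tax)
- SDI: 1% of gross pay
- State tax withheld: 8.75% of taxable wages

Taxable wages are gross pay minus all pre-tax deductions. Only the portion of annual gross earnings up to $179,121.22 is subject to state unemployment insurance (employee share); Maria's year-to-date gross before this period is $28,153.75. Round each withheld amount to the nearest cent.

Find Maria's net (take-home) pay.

457(b) deferral: $5,715.24 × 0.0375 = $214.32
Taxable wages = $5,715.24 − $214.32 = $5,500.92
Federal withholding: $5,500.92 × 0.2325 = $1,278.96
State tax withheld: $5,500.92 × 0.0875 = $481.33
SDI: $5,715.24 × 0.01 = $57.15
State unemployment insurance (employee share): cap not yet reached, full $5,715.24 is subject → $5,715.24 × 0.01 = $57.15
Total deductions = $214.32 + $1,278.96 + $481.33 + $57.15 + $57.15 = $2,088.91
Net pay = $5,715.24 − $2,088.91 = $3,626.33

$3,626.33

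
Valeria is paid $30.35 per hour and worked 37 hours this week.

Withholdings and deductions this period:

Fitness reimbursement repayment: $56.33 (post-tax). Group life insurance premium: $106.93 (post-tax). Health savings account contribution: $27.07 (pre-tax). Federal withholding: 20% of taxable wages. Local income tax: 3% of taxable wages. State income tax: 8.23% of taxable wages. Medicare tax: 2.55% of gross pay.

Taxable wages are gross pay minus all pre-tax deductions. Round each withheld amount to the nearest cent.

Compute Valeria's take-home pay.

$561.73

Gross pay: 37 × $30.35 = $1,122.95
Health savings account contribution: $27.07
Taxable wages = $1,122.95 − $27.07 = $1,095.88
Federal withholding: $1,095.88 × 0.2 = $219.18
State income tax: $1,095.88 × 0.0823 = $90.19
Local income tax: $1,095.88 × 0.03 = $32.88
Medicare tax: $1,122.95 × 0.0255 = $28.64
Group life insurance premium: $106.93
Fitness reimbursement repayment: $56.33
Total deductions = $27.07 + $219.18 + $90.19 + $32.88 + $28.64 + $106.93 + $56.33 = $561.22
Net pay = $1,122.95 − $561.22 = $561.73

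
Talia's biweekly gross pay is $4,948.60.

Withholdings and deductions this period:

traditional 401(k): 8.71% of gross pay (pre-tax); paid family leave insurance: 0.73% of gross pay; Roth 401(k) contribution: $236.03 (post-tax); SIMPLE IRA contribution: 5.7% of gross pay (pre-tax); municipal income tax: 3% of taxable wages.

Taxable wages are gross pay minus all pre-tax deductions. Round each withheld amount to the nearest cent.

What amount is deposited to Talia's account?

$3,836.29

SIMPLE IRA contribution: $4,948.60 × 0.057 = $282.07
Traditional 401(k): $4,948.60 × 0.0871 = $431.02
Pre-tax total = $282.07 + $431.02 = $713.09
Taxable wages = $4,948.60 − $713.09 = $4,235.51
Municipal income tax: $4,235.51 × 0.03 = $127.07
Paid family leave insurance: $4,948.60 × 0.0073 = $36.12
Roth 401(k) contribution: $236.03
Total deductions = $282.07 + $431.02 + $127.07 + $36.12 + $236.03 = $1,112.31
Net pay = $4,948.60 − $1,112.31 = $3,836.29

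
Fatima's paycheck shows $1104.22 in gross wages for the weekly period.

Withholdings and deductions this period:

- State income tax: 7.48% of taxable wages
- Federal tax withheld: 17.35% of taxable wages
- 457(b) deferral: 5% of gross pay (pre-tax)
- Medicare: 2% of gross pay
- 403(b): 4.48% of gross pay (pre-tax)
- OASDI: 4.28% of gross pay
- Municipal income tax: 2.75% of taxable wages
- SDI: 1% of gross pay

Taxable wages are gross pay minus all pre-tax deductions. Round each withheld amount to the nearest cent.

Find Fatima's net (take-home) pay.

$643.48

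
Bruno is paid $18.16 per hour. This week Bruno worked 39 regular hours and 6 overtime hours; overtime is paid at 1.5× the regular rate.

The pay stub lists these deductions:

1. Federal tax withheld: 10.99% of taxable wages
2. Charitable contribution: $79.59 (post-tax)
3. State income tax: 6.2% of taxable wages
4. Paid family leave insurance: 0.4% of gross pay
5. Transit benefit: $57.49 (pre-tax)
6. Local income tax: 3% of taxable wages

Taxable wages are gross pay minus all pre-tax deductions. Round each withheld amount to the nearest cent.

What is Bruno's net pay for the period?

$566.72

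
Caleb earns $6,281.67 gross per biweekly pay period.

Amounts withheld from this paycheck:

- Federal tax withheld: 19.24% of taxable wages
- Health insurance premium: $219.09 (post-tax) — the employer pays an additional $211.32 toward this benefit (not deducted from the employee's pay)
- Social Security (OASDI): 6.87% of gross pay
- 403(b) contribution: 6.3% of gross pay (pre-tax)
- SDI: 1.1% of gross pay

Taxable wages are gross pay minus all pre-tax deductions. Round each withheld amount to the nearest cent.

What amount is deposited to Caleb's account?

403(b) contribution: $6,281.67 × 0.063 = $395.75
Taxable wages = $6,281.67 − $395.75 = $5,885.92
Federal tax withheld: $5,885.92 × 0.1924 = $1,132.45
Social Security (OASDI): $6,281.67 × 0.0687 = $431.55
SDI: $6,281.67 × 0.011 = $69.10
Health insurance premium: $219.09
(Employer's $211.32 toward health insurance premium is not withheld from the employee.)
Total deductions = $395.75 + $1,132.45 + $431.55 + $69.10 + $219.09 = $2,247.94
Net pay = $6,281.67 − $2,247.94 = $4,033.73

$4,033.73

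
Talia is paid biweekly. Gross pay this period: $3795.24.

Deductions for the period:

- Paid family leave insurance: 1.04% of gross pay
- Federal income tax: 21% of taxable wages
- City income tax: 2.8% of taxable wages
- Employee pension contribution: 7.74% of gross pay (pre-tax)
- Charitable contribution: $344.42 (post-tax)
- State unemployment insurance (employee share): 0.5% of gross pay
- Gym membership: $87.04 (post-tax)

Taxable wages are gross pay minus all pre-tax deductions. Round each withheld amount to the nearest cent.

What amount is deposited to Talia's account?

$2178.23

Employee pension contribution: $3795.24 × 0.0774 = $293.75
Taxable wages = $3795.24 − $293.75 = $3501.49
City income tax: $3501.49 × 0.028 = $98.04
Federal income tax: $3501.49 × 0.21 = $735.31
State unemployment insurance (employee share): $3795.24 × 0.005 = $18.98
Paid family leave insurance: $3795.24 × 0.0104 = $39.47
Gym membership: $87.04
Charitable contribution: $344.42
Total deductions = $293.75 + $98.04 + $735.31 + $18.98 + $39.47 + $87.04 + $344.42 = $1617.01
Net pay = $3795.24 − $1617.01 = $2178.23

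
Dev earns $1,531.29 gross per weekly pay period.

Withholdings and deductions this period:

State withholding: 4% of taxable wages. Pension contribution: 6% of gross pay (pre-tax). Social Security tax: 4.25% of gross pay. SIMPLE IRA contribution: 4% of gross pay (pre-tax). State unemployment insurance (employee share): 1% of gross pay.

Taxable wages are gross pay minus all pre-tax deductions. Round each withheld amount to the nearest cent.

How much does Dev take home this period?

$1,242.64

Pension contribution: $1,531.29 × 0.06 = $91.88
SIMPLE IRA contribution: $1,531.29 × 0.04 = $61.25
Pre-tax total = $91.88 + $61.25 = $153.13
Taxable wages = $1,531.29 − $153.13 = $1,378.16
State withholding: $1,378.16 × 0.04 = $55.13
State unemployment insurance (employee share): $1,531.29 × 0.01 = $15.31
Social Security tax: $1,531.29 × 0.0425 = $65.08
Total deductions = $91.88 + $61.25 + $55.13 + $15.31 + $65.08 = $288.65
Net pay = $1,531.29 − $288.65 = $1,242.64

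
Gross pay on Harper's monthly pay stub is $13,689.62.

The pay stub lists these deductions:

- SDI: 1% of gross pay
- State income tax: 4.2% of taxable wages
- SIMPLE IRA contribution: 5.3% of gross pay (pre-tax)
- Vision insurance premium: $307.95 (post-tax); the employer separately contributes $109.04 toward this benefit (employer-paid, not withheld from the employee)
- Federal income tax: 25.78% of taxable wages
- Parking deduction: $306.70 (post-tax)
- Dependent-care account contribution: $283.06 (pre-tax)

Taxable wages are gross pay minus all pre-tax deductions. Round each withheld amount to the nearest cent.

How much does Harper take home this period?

SIMPLE IRA contribution: $13,689.62 × 0.053 = $725.55
Dependent-care account contribution: $283.06
Pre-tax total = $725.55 + $283.06 = $1,008.61
Taxable wages = $13,689.62 − $1,008.61 = $12,681.01
Federal income tax: $12,681.01 × 0.2578 = $3,269.16
State income tax: $12,681.01 × 0.042 = $532.60
SDI: $13,689.62 × 0.01 = $136.90
Parking deduction: $306.70
Vision insurance premium: $307.95
(Employer's $109.04 toward vision insurance premium is not withheld from the employee.)
Total deductions = $725.55 + $283.06 + $3,269.16 + $532.60 + $136.90 + $306.70 + $307.95 = $5,561.92
Net pay = $13,689.62 − $5,561.92 = $8,127.70

$8,127.70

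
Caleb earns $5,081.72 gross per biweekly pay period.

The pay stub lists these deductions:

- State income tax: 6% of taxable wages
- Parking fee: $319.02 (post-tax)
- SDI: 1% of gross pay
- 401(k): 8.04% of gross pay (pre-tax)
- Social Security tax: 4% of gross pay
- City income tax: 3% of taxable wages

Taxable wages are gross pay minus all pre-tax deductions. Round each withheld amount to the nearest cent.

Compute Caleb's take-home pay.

401(k): $5,081.72 × 0.0804 = $408.57
Taxable wages = $5,081.72 − $408.57 = $4,673.15
State income tax: $4,673.15 × 0.06 = $280.39
City income tax: $4,673.15 × 0.03 = $140.19
SDI: $5,081.72 × 0.01 = $50.82
Social Security tax: $5,081.72 × 0.04 = $203.27
Parking fee: $319.02
Total deductions = $408.57 + $280.39 + $140.19 + $50.82 + $203.27 + $319.02 = $1,402.26
Net pay = $5,081.72 − $1,402.26 = $3,679.46

$3,679.46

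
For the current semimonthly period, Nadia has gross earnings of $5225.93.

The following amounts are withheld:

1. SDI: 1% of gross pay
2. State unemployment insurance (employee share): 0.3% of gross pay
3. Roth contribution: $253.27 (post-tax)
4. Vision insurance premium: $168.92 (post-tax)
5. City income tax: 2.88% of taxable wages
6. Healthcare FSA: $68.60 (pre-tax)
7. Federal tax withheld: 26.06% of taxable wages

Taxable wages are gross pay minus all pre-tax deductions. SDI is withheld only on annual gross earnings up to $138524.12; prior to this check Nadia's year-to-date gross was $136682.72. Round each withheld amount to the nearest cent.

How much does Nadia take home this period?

Healthcare FSA: $68.60
Taxable wages = $5225.93 − $68.60 = $5157.33
City income tax: $5157.33 × 0.0288 = $148.53
Federal tax withheld: $5157.33 × 0.2606 = $1344.00
SDI: only $138524.12 − $136682.72 = $1841.40 of this check is subject → $1841.40 × 0.01 = $18.41
State unemployment insurance (employee share): $5225.93 × 0.003 = $15.68
Vision insurance premium: $168.92
Roth contribution: $253.27
Total deductions = $68.60 + $148.53 + $1344.00 + $18.41 + $15.68 + $168.92 + $253.27 = $2017.41
Net pay = $5225.93 − $2017.41 = $3208.52

$3208.52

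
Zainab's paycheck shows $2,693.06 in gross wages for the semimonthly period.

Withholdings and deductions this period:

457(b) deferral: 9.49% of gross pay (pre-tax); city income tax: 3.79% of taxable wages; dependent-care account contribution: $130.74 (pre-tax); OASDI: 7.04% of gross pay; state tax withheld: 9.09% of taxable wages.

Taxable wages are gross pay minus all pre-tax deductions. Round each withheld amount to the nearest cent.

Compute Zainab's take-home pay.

$1,820.05

Dependent-care account contribution: $130.74
457(b) deferral: $2,693.06 × 0.0949 = $255.57
Pre-tax total = $130.74 + $255.57 = $386.31
Taxable wages = $2,693.06 − $386.31 = $2,306.75
City income tax: $2,306.75 × 0.0379 = $87.43
State tax withheld: $2,306.75 × 0.0909 = $209.68
OASDI: $2,693.06 × 0.0704 = $189.59
Total deductions = $130.74 + $255.57 + $87.43 + $209.68 + $189.59 = $873.01
Net pay = $2,693.06 − $873.01 = $1,820.05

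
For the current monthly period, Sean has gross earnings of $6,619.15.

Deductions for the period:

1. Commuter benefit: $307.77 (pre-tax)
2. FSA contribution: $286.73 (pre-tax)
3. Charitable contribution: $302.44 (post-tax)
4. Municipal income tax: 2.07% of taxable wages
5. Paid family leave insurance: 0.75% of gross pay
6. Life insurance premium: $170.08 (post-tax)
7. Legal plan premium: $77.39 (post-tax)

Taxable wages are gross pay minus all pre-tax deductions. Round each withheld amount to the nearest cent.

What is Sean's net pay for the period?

Commuter benefit: $307.77
FSA contribution: $286.73
Pre-tax total = $307.77 + $286.73 = $594.50
Taxable wages = $6,619.15 − $594.50 = $6,024.65
Municipal income tax: $6,024.65 × 0.0207 = $124.71
Paid family leave insurance: $6,619.15 × 0.0075 = $49.64
Legal plan premium: $77.39
Charitable contribution: $302.44
Life insurance premium: $170.08
Total deductions = $307.77 + $286.73 + $124.71 + $49.64 + $77.39 + $302.44 + $170.08 = $1,318.76
Net pay = $6,619.15 − $1,318.76 = $5,300.39

$5,300.39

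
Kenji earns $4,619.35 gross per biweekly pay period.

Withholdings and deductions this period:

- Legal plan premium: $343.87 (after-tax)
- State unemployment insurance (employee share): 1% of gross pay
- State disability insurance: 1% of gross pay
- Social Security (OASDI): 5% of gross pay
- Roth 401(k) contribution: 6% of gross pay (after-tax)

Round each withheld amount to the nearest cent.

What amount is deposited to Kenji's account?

$3,674.97

State disability insurance: $4,619.35 × 0.01 = $46.19
Social Security (OASDI): $4,619.35 × 0.05 = $230.97
State unemployment insurance (employee share): $4,619.35 × 0.01 = $46.19
Roth 401(k) contribution: $4,619.35 × 0.06 = $277.16
Legal plan premium: $343.87
Total deductions = $46.19 + $230.97 + $46.19 + $277.16 + $343.87 = $944.38
Net pay = $4,619.35 − $944.38 = $3,674.97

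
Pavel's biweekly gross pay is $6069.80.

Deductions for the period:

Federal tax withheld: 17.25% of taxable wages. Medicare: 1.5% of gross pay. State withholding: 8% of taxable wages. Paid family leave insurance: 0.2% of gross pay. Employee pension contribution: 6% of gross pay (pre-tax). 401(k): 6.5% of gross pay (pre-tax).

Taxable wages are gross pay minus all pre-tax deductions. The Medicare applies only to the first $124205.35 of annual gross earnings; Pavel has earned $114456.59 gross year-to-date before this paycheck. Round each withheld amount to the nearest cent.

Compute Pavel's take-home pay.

$3866.83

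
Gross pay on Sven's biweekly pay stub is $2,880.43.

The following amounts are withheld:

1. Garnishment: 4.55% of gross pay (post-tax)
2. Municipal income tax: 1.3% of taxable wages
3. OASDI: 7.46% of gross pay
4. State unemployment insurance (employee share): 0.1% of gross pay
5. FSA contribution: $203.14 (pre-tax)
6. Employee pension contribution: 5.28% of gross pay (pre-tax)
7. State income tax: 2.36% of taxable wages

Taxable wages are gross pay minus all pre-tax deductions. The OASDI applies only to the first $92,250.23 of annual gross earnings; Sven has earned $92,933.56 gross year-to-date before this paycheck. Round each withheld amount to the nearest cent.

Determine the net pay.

FSA contribution: $203.14
Employee pension contribution: $2,880.43 × 0.0528 = $152.09
Pre-tax total = $203.14 + $152.09 = $355.23
Taxable wages = $2,880.43 − $355.23 = $2,525.20
Municipal income tax: $2,525.20 × 0.013 = $32.83
State income tax: $2,525.20 × 0.0236 = $59.59
State unemployment insurance (employee share): $2,880.43 × 0.001 = $2.88
OASDI: annual cap $92,250.23 already reached (YTD $92,933.56), so $0.00
Garnishment: $2,880.43 × 0.0455 = $131.06
Total deductions = $203.14 + $152.09 + $32.83 + $59.59 + $2.88 + $0.00 + $131.06 = $581.59
Net pay = $2,880.43 − $581.59 = $2,298.84

$2,298.84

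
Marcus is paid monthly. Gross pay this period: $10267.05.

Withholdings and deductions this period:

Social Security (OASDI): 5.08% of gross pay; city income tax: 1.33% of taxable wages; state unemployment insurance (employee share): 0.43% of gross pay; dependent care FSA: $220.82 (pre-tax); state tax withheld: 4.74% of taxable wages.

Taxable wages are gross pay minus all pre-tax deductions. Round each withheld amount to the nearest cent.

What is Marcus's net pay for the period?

Dependent care FSA: $220.82
Taxable wages = $10267.05 − $220.82 = $10046.23
City income tax: $10046.23 × 0.0133 = $133.61
State tax withheld: $10046.23 × 0.0474 = $476.19
State unemployment insurance (employee share): $10267.05 × 0.0043 = $44.15
Social Security (OASDI): $10267.05 × 0.0508 = $521.57
Total deductions = $220.82 + $133.61 + $476.19 + $44.15 + $521.57 = $1396.34
Net pay = $10267.05 − $1396.34 = $8870.71

$8870.71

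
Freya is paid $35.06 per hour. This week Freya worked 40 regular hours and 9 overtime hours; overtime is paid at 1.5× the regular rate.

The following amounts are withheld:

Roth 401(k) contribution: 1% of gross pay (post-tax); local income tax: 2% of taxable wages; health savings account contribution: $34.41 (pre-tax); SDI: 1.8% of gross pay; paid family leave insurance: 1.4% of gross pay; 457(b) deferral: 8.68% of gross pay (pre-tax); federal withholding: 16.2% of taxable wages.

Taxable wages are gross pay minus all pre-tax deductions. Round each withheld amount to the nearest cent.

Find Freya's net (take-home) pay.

Regular pay: 40 × $35.06 = $1,402.40
Overtime pay: 9 × $35.06 × 1.5 = $473.31
Gross pay = $1,402.40 + $473.31 = $1,875.71
Health savings account contribution: $34.41
457(b) deferral: $1,875.71 × 0.0868 = $162.81
Pre-tax total = $34.41 + $162.81 = $197.22
Taxable wages = $1,875.71 − $197.22 = $1,678.49
Federal withholding: $1,678.49 × 0.162 = $271.92
Local income tax: $1,678.49 × 0.02 = $33.57
Paid family leave insurance: $1,875.71 × 0.014 = $26.26
SDI: $1,875.71 × 0.018 = $33.76
Roth 401(k) contribution: $1,875.71 × 0.01 = $18.76
Total deductions = $34.41 + $162.81 + $271.92 + $33.57 + $26.26 + $33.76 + $18.76 = $581.49
Net pay = $1,875.71 − $581.49 = $1,294.22

$1,294.22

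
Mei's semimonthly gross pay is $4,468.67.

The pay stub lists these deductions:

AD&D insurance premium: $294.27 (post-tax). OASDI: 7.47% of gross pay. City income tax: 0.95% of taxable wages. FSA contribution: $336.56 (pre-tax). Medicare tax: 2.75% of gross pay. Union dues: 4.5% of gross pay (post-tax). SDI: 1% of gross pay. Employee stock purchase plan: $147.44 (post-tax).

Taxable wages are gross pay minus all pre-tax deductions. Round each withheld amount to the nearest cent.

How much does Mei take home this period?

$2,948.66

FSA contribution: $336.56
Taxable wages = $4,468.67 − $336.56 = $4,132.11
City income tax: $4,132.11 × 0.0095 = $39.26
OASDI: $4,468.67 × 0.0747 = $333.81
SDI: $4,468.67 × 0.01 = $44.69
Medicare tax: $4,468.67 × 0.0275 = $122.89
AD&D insurance premium: $294.27
Union dues: $4,468.67 × 0.045 = $201.09
Employee stock purchase plan: $147.44
Total deductions = $336.56 + $39.26 + $333.81 + $44.69 + $122.89 + $294.27 + $201.09 + $147.44 = $1,520.01
Net pay = $4,468.67 − $1,520.01 = $2,948.66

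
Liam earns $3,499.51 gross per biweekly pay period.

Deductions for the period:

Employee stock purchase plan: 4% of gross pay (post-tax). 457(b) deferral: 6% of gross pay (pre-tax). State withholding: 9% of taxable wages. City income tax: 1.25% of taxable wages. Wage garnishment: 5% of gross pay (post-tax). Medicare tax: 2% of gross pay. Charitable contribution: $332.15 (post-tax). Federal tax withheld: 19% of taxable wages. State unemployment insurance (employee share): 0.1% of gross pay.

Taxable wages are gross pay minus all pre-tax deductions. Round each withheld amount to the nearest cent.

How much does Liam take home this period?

$1,606.75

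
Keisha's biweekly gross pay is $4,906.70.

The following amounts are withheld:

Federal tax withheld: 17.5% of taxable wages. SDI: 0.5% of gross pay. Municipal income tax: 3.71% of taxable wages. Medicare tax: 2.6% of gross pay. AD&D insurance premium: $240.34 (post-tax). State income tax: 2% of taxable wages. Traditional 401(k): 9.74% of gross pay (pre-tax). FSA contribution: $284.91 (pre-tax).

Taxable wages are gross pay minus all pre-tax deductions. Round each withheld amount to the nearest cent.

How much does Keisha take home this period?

FSA contribution: $284.91
Traditional 401(k): $4,906.70 × 0.0974 = $477.91
Pre-tax total = $284.91 + $477.91 = $762.82
Taxable wages = $4,906.70 − $762.82 = $4,143.88
Municipal income tax: $4,143.88 × 0.0371 = $153.74
State income tax: $4,143.88 × 0.02 = $82.88
Federal tax withheld: $4,143.88 × 0.175 = $725.18
Medicare tax: $4,906.70 × 0.026 = $127.57
SDI: $4,906.70 × 0.005 = $24.53
AD&D insurance premium: $240.34
Total deductions = $284.91 + $477.91 + $153.74 + $82.88 + $725.18 + $127.57 + $24.53 + $240.34 = $2,117.06
Net pay = $4,906.70 − $2,117.06 = $2,789.64

$2,789.64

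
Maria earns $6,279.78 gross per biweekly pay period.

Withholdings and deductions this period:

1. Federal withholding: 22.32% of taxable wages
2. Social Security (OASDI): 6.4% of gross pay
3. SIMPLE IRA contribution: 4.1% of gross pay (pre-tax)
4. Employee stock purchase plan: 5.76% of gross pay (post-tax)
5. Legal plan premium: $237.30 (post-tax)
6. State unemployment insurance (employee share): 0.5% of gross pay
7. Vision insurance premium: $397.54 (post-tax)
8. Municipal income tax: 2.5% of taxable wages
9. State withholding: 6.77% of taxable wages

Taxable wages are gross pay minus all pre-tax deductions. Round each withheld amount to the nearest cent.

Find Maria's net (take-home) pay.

$2,689.99

SIMPLE IRA contribution: $6,279.78 × 0.041 = $257.47
Taxable wages = $6,279.78 − $257.47 = $6,022.31
State withholding: $6,022.31 × 0.0677 = $407.71
Municipal income tax: $6,022.31 × 0.025 = $150.56
Federal withholding: $6,022.31 × 0.2232 = $1,344.18
State unemployment insurance (employee share): $6,279.78 × 0.005 = $31.40
Social Security (OASDI): $6,279.78 × 0.064 = $401.91
Employee stock purchase plan: $6,279.78 × 0.0576 = $361.72
Legal plan premium: $237.30
Vision insurance premium: $397.54
Total deductions = $257.47 + $407.71 + $150.56 + $1,344.18 + $31.40 + $401.91 + $361.72 + $237.30 + $397.54 = $3,589.79
Net pay = $6,279.78 − $3,589.79 = $2,689.99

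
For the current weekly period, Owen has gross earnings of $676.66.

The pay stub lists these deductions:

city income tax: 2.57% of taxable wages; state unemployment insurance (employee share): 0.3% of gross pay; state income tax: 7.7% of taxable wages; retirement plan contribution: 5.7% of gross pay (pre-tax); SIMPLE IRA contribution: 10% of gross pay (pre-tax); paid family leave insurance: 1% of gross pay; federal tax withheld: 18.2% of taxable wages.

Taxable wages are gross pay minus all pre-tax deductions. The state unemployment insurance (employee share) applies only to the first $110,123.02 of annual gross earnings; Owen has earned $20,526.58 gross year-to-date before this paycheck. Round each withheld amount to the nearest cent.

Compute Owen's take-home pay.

$399.22

SIMPLE IRA contribution: $676.66 × 0.1 = $67.67
Retirement plan contribution: $676.66 × 0.057 = $38.57
Pre-tax total = $67.67 + $38.57 = $106.24
Taxable wages = $676.66 − $106.24 = $570.42
State income tax: $570.42 × 0.077 = $43.92
City income tax: $570.42 × 0.0257 = $14.66
Federal tax withheld: $570.42 × 0.182 = $103.82
Paid family leave insurance: $676.66 × 0.01 = $6.77
State unemployment insurance (employee share): cap not yet reached, full $676.66 is subject → $676.66 × 0.003 = $2.03
Total deductions = $67.67 + $38.57 + $43.92 + $14.66 + $103.82 + $6.77 + $2.03 = $277.44
Net pay = $676.66 − $277.44 = $399.22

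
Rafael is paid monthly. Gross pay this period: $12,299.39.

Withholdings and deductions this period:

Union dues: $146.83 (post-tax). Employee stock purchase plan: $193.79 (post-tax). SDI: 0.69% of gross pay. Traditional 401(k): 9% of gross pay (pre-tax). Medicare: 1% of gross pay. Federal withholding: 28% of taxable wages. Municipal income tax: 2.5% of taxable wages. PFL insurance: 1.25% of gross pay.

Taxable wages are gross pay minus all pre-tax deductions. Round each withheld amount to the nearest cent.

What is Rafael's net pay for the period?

$7,076.53

Traditional 401(k): $12,299.39 × 0.09 = $1,106.95
Taxable wages = $12,299.39 − $1,106.95 = $11,192.44
Municipal income tax: $11,192.44 × 0.025 = $279.81
Federal withholding: $11,192.44 × 0.28 = $3,133.88
PFL insurance: $12,299.39 × 0.0125 = $153.74
Medicare: $12,299.39 × 0.01 = $122.99
SDI: $12,299.39 × 0.0069 = $84.87
Employee stock purchase plan: $193.79
Union dues: $146.83
Total deductions = $1,106.95 + $279.81 + $3,133.88 + $153.74 + $122.99 + $84.87 + $193.79 + $146.83 = $5,222.86
Net pay = $12,299.39 − $5,222.86 = $7,076.53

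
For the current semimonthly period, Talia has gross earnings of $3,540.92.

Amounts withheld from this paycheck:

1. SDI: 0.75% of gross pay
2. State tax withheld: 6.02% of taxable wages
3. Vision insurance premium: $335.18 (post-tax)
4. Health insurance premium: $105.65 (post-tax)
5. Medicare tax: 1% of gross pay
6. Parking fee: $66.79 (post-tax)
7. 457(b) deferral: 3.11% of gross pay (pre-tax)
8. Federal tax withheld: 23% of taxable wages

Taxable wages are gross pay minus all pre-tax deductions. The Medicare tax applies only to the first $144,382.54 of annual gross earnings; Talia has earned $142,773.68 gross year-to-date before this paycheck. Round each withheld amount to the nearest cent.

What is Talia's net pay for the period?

457(b) deferral: $3,540.92 × 0.0311 = $110.12
Taxable wages = $3,540.92 − $110.12 = $3,430.80
Federal tax withheld: $3,430.80 × 0.23 = $789.08
State tax withheld: $3,430.80 × 0.0602 = $206.53
SDI: $3,540.92 × 0.0075 = $26.56
Medicare tax: only $144,382.54 − $142,773.68 = $1,608.86 of this check is subject → $1,608.86 × 0.01 = $16.09
Health insurance premium: $105.65
Parking fee: $66.79
Vision insurance premium: $335.18
Total deductions = $110.12 + $789.08 + $206.53 + $26.56 + $16.09 + $105.65 + $66.79 + $335.18 = $1,656.00
Net pay = $3,540.92 − $1,656.00 = $1,884.92

$1,884.92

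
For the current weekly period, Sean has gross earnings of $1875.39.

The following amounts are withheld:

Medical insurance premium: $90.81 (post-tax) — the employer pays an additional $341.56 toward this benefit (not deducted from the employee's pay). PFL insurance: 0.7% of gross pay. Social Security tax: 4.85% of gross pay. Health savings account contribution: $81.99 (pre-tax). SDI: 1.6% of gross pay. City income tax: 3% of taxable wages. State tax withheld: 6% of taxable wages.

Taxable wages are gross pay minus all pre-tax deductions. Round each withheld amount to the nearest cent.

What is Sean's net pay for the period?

$1407.09

Health savings account contribution: $81.99
Taxable wages = $1875.39 − $81.99 = $1793.40
City income tax: $1793.40 × 0.03 = $53.80
State tax withheld: $1793.40 × 0.06 = $107.60
Social Security tax: $1875.39 × 0.0485 = $90.96
PFL insurance: $1875.39 × 0.007 = $13.13
SDI: $1875.39 × 0.016 = $30.01
Medical insurance premium: $90.81
(Employer's $341.56 toward medical insurance premium is not withheld from the employee.)
Total deductions = $81.99 + $53.80 + $107.60 + $90.96 + $13.13 + $30.01 + $90.81 = $468.30
Net pay = $1875.39 − $468.30 = $1407.09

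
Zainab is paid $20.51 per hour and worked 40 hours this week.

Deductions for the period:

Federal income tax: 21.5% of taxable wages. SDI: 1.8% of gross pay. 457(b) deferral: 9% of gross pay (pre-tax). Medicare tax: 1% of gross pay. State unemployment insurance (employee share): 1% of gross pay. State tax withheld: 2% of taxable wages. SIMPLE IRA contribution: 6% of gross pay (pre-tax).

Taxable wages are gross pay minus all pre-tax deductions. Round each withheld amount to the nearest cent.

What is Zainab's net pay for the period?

Gross pay: 40 × $20.51 = $820.40
457(b) deferral: $820.40 × 0.09 = $73.84
SIMPLE IRA contribution: $820.40 × 0.06 = $49.22
Pre-tax total = $73.84 + $49.22 = $123.06
Taxable wages = $820.40 − $123.06 = $697.34
State tax withheld: $697.34 × 0.02 = $13.95
Federal income tax: $697.34 × 0.215 = $149.93
State unemployment insurance (employee share): $820.40 × 0.01 = $8.20
Medicare tax: $820.40 × 0.01 = $8.20
SDI: $820.40 × 0.018 = $14.77
Total deductions = $73.84 + $49.22 + $13.95 + $149.93 + $8.20 + $8.20 + $14.77 = $318.11
Net pay = $820.40 − $318.11 = $502.29

$502.29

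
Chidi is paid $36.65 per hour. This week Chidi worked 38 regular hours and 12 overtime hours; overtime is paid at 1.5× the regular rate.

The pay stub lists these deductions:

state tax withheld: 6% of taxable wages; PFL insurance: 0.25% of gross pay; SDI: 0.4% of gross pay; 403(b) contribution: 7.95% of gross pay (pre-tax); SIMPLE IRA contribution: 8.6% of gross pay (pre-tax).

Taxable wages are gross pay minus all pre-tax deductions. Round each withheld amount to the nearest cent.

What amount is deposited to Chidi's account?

Regular pay: 38 × $36.65 = $1,392.70
Overtime pay: 12 × $36.65 × 1.5 = $659.70
Gross pay = $1,392.70 + $659.70 = $2,052.40
403(b) contribution: $2,052.40 × 0.0795 = $163.17
SIMPLE IRA contribution: $2,052.40 × 0.086 = $176.51
Pre-tax total = $163.17 + $176.51 = $339.68
Taxable wages = $2,052.40 − $339.68 = $1,712.72
State tax withheld: $1,712.72 × 0.06 = $102.76
PFL insurance: $2,052.40 × 0.0025 = $5.13
SDI: $2,052.40 × 0.004 = $8.21
Total deductions = $163.17 + $176.51 + $102.76 + $5.13 + $8.21 = $455.78
Net pay = $2,052.40 − $455.78 = $1,596.62

$1,596.62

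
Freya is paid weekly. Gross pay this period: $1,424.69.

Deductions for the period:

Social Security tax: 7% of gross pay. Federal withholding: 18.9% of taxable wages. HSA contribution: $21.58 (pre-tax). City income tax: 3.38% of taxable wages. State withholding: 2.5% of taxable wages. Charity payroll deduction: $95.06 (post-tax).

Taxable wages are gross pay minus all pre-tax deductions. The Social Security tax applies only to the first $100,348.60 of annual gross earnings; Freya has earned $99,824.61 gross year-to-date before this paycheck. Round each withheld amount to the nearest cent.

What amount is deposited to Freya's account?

$923.67

HSA contribution: $21.58
Taxable wages = $1,424.69 − $21.58 = $1,403.11
State withholding: $1,403.11 × 0.025 = $35.08
Federal withholding: $1,403.11 × 0.189 = $265.19
City income tax: $1,403.11 × 0.0338 = $47.43
Social Security tax: only $100,348.60 − $99,824.61 = $523.99 of this check is subject → $523.99 × 0.07 = $36.68
Charity payroll deduction: $95.06
Total deductions = $21.58 + $35.08 + $265.19 + $47.43 + $36.68 + $95.06 = $501.02
Net pay = $1,424.69 − $501.02 = $923.67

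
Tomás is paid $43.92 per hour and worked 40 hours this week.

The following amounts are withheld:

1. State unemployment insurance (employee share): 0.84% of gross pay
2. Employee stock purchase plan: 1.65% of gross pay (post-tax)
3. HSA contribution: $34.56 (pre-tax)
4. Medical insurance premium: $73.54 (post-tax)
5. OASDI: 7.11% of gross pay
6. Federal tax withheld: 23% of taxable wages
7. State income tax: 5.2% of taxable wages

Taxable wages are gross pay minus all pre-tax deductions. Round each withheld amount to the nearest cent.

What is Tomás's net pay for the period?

$994.36

Gross pay: 40 × $43.92 = $1,756.80
HSA contribution: $34.56
Taxable wages = $1,756.80 − $34.56 = $1,722.24
State income tax: $1,722.24 × 0.052 = $89.56
Federal tax withheld: $1,722.24 × 0.23 = $396.12
State unemployment insurance (employee share): $1,756.80 × 0.0084 = $14.76
OASDI: $1,756.80 × 0.0711 = $124.91
Employee stock purchase plan: $1,756.80 × 0.0165 = $28.99
Medical insurance premium: $73.54
Total deductions = $34.56 + $89.56 + $396.12 + $14.76 + $124.91 + $28.99 + $73.54 = $762.44
Net pay = $1,756.80 − $762.44 = $994.36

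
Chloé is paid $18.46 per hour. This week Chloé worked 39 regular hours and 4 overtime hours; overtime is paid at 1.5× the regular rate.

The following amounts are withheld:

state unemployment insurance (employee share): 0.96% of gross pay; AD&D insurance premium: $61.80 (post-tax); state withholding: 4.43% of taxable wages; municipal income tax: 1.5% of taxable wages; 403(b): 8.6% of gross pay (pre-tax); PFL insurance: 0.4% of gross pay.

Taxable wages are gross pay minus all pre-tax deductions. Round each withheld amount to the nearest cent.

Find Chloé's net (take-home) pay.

$641.14

Regular pay: 39 × $18.46 = $719.94
Overtime pay: 4 × $18.46 × 1.5 = $110.76
Gross pay = $719.94 + $110.76 = $830.70
403(b): $830.70 × 0.086 = $71.44
Taxable wages = $830.70 − $71.44 = $759.26
State withholding: $759.26 × 0.0443 = $33.64
Municipal income tax: $759.26 × 0.015 = $11.39
State unemployment insurance (employee share): $830.70 × 0.0096 = $7.97
PFL insurance: $830.70 × 0.004 = $3.32
AD&D insurance premium: $61.80
Total deductions = $71.44 + $33.64 + $11.39 + $7.97 + $3.32 + $61.80 = $189.56
Net pay = $830.70 − $189.56 = $641.14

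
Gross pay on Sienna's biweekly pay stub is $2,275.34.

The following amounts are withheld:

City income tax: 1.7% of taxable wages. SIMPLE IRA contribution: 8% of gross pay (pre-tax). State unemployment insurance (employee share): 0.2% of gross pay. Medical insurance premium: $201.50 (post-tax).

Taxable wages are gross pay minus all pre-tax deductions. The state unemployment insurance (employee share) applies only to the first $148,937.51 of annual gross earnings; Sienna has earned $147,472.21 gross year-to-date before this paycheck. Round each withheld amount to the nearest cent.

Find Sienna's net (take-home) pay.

$1,853.29

SIMPLE IRA contribution: $2,275.34 × 0.08 = $182.03
Taxable wages = $2,275.34 − $182.03 = $2,093.31
City income tax: $2,093.31 × 0.017 = $35.59
State unemployment insurance (employee share): only $148,937.51 − $147,472.21 = $1,465.30 of this check is subject → $1,465.30 × 0.002 = $2.93
Medical insurance premium: $201.50
Total deductions = $182.03 + $35.59 + $2.93 + $201.50 = $422.05
Net pay = $2,275.34 − $422.05 = $1,853.29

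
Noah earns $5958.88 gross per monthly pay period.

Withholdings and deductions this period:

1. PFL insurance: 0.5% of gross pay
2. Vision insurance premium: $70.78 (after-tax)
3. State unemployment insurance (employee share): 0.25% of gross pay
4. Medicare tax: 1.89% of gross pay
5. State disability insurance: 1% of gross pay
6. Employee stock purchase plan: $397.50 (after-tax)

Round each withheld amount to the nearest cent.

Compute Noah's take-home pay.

State unemployment insurance (employee share): $5958.88 × 0.0025 = $14.90
State disability insurance: $5958.88 × 0.01 = $59.59
Medicare tax: $5958.88 × 0.0189 = $112.62
PFL insurance: $5958.88 × 0.005 = $29.79
Employee stock purchase plan: $397.50
Vision insurance premium: $70.78
Total deductions = $14.90 + $59.59 + $112.62 + $29.79 + $397.50 + $70.78 = $685.18
Net pay = $5958.88 − $685.18 = $5273.70

$5273.70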